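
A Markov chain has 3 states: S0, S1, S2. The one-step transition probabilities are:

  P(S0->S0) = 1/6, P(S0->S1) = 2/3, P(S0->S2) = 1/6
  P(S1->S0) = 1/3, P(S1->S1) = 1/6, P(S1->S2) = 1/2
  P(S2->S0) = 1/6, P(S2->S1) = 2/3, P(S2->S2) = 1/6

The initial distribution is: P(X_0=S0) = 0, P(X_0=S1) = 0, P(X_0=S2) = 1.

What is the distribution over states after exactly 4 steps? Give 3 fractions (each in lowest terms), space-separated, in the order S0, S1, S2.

Answer: 1/4 5/12 1/3

Derivation:
Propagating the distribution step by step (d_{t+1} = d_t * P):
d_0 = (S0=0, S1=0, S2=1)
  d_1[S0] = 0*1/6 + 0*1/3 + 1*1/6 = 1/6
  d_1[S1] = 0*2/3 + 0*1/6 + 1*2/3 = 2/3
  d_1[S2] = 0*1/6 + 0*1/2 + 1*1/6 = 1/6
d_1 = (S0=1/6, S1=2/3, S2=1/6)
  d_2[S0] = 1/6*1/6 + 2/3*1/3 + 1/6*1/6 = 5/18
  d_2[S1] = 1/6*2/3 + 2/3*1/6 + 1/6*2/3 = 1/3
  d_2[S2] = 1/6*1/6 + 2/3*1/2 + 1/6*1/6 = 7/18
d_2 = (S0=5/18, S1=1/3, S2=7/18)
  d_3[S0] = 5/18*1/6 + 1/3*1/3 + 7/18*1/6 = 2/9
  d_3[S1] = 5/18*2/3 + 1/3*1/6 + 7/18*2/3 = 1/2
  d_3[S2] = 5/18*1/6 + 1/3*1/2 + 7/18*1/6 = 5/18
d_3 = (S0=2/9, S1=1/2, S2=5/18)
  d_4[S0] = 2/9*1/6 + 1/2*1/3 + 5/18*1/6 = 1/4
  d_4[S1] = 2/9*2/3 + 1/2*1/6 + 5/18*2/3 = 5/12
  d_4[S2] = 2/9*1/6 + 1/2*1/2 + 5/18*1/6 = 1/3
d_4 = (S0=1/4, S1=5/12, S2=1/3)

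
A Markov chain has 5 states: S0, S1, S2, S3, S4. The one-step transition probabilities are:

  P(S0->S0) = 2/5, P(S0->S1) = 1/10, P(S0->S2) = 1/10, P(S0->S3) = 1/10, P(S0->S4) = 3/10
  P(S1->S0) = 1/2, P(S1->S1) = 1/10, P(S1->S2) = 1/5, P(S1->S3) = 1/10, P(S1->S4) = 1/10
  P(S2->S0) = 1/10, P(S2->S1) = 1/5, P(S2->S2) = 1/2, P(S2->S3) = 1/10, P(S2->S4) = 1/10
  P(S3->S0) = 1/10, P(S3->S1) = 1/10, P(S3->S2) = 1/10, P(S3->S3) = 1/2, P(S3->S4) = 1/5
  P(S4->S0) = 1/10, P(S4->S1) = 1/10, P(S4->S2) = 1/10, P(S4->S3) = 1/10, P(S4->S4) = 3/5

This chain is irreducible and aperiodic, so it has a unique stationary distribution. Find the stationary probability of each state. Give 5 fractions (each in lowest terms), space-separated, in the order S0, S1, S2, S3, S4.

Answer: 87/413 7/59 11/59 1/6 787/2478

Derivation:
The stationary distribution satisfies pi = pi * P, i.e.:
  pi_S0 = 2/5*pi_S0 + 1/2*pi_S1 + 1/10*pi_S2 + 1/10*pi_S3 + 1/10*pi_S4
  pi_S1 = 1/10*pi_S0 + 1/10*pi_S1 + 1/5*pi_S2 + 1/10*pi_S3 + 1/10*pi_S4
  pi_S2 = 1/10*pi_S0 + 1/5*pi_S1 + 1/2*pi_S2 + 1/10*pi_S3 + 1/10*pi_S4
  pi_S3 = 1/10*pi_S0 + 1/10*pi_S1 + 1/10*pi_S2 + 1/2*pi_S3 + 1/10*pi_S4
  pi_S4 = 3/10*pi_S0 + 1/10*pi_S1 + 1/10*pi_S2 + 1/5*pi_S3 + 3/5*pi_S4
with normalization: pi_S0 + pi_S1 + pi_S2 + pi_S3 + pi_S4 = 1.

Using the first 4 balance equations plus normalization, the linear system A*pi = b is:
  [-3/5, 1/2, 1/10, 1/10, 1/10] . pi = 0
  [1/10, -9/10, 1/5, 1/10, 1/10] . pi = 0
  [1/10, 1/5, -1/2, 1/10, 1/10] . pi = 0
  [1/10, 1/10, 1/10, -1/2, 1/10] . pi = 0
  [1, 1, 1, 1, 1] . pi = 1

Solving yields:
  pi_S0 = 87/413
  pi_S1 = 7/59
  pi_S2 = 11/59
  pi_S3 = 1/6
  pi_S4 = 787/2478

Verification (pi * P):
  87/413*2/5 + 7/59*1/2 + 11/59*1/10 + 1/6*1/10 + 787/2478*1/10 = 87/413 = pi_S0  (ok)
  87/413*1/10 + 7/59*1/10 + 11/59*1/5 + 1/6*1/10 + 787/2478*1/10 = 7/59 = pi_S1  (ok)
  87/413*1/10 + 7/59*1/5 + 11/59*1/2 + 1/6*1/10 + 787/2478*1/10 = 11/59 = pi_S2  (ok)
  87/413*1/10 + 7/59*1/10 + 11/59*1/10 + 1/6*1/2 + 787/2478*1/10 = 1/6 = pi_S3  (ok)
  87/413*3/10 + 7/59*1/10 + 11/59*1/10 + 1/6*1/5 + 787/2478*3/5 = 787/2478 = pi_S4  (ok)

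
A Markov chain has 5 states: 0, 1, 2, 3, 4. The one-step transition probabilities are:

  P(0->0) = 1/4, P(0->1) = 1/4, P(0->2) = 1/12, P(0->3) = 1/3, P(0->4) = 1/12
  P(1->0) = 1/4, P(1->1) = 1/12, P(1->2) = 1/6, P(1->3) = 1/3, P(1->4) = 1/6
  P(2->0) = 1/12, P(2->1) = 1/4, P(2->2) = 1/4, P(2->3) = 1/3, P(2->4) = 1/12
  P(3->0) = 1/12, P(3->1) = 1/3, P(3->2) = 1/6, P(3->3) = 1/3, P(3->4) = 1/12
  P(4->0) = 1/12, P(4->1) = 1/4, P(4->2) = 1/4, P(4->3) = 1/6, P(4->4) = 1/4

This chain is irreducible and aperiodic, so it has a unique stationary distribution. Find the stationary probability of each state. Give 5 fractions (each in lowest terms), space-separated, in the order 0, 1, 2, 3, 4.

Answer: 1239/8410 199/841 1511/8410 263/841 104/841

Derivation:
The stationary distribution satisfies pi = pi * P, i.e.:
  pi_0 = 1/4*pi_0 + 1/4*pi_1 + 1/12*pi_2 + 1/12*pi_3 + 1/12*pi_4
  pi_1 = 1/4*pi_0 + 1/12*pi_1 + 1/4*pi_2 + 1/3*pi_3 + 1/4*pi_4
  pi_2 = 1/12*pi_0 + 1/6*pi_1 + 1/4*pi_2 + 1/6*pi_3 + 1/4*pi_4
  pi_3 = 1/3*pi_0 + 1/3*pi_1 + 1/3*pi_2 + 1/3*pi_3 + 1/6*pi_4
  pi_4 = 1/12*pi_0 + 1/6*pi_1 + 1/12*pi_2 + 1/12*pi_3 + 1/4*pi_4
with normalization: pi_0 + pi_1 + pi_2 + pi_3 + pi_4 = 1.

Using the first 4 balance equations plus normalization, the linear system A*pi = b is:
  [-3/4, 1/4, 1/12, 1/12, 1/12] . pi = 0
  [1/4, -11/12, 1/4, 1/3, 1/4] . pi = 0
  [1/12, 1/6, -3/4, 1/6, 1/4] . pi = 0
  [1/3, 1/3, 1/3, -2/3, 1/6] . pi = 0
  [1, 1, 1, 1, 1] . pi = 1

Solving yields:
  pi_0 = 1239/8410
  pi_1 = 199/841
  pi_2 = 1511/8410
  pi_3 = 263/841
  pi_4 = 104/841

Verification (pi * P):
  1239/8410*1/4 + 199/841*1/4 + 1511/8410*1/12 + 263/841*1/12 + 104/841*1/12 = 1239/8410 = pi_0  (ok)
  1239/8410*1/4 + 199/841*1/12 + 1511/8410*1/4 + 263/841*1/3 + 104/841*1/4 = 199/841 = pi_1  (ok)
  1239/8410*1/12 + 199/841*1/6 + 1511/8410*1/4 + 263/841*1/6 + 104/841*1/4 = 1511/8410 = pi_2  (ok)
  1239/8410*1/3 + 199/841*1/3 + 1511/8410*1/3 + 263/841*1/3 + 104/841*1/6 = 263/841 = pi_3  (ok)
  1239/8410*1/12 + 199/841*1/6 + 1511/8410*1/12 + 263/841*1/12 + 104/841*1/4 = 104/841 = pi_4  (ok)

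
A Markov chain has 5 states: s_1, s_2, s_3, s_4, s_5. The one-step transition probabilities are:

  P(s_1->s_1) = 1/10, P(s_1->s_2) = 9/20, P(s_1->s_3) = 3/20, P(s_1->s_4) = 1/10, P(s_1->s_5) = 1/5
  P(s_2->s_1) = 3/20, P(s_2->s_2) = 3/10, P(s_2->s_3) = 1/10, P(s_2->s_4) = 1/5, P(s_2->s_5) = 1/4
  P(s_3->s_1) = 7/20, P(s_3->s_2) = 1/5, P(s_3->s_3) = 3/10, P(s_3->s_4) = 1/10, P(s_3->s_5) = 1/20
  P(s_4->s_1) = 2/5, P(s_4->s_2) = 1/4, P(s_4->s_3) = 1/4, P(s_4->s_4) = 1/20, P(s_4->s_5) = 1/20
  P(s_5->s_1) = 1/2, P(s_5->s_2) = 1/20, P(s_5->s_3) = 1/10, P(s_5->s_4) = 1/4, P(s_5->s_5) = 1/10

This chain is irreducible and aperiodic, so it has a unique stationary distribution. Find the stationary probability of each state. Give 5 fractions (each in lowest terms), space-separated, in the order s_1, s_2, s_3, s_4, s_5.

The stationary distribution satisfies pi = pi * P, i.e.:
  pi_s_1 = 1/10*pi_s_1 + 3/20*pi_s_2 + 7/20*pi_s_3 + 2/5*pi_s_4 + 1/2*pi_s_5
  pi_s_2 = 9/20*pi_s_1 + 3/10*pi_s_2 + 1/5*pi_s_3 + 1/4*pi_s_4 + 1/20*pi_s_5
  pi_s_3 = 3/20*pi_s_1 + 1/10*pi_s_2 + 3/10*pi_s_3 + 1/4*pi_s_4 + 1/10*pi_s_5
  pi_s_4 = 1/10*pi_s_1 + 1/5*pi_s_2 + 1/10*pi_s_3 + 1/20*pi_s_4 + 1/4*pi_s_5
  pi_s_5 = 1/5*pi_s_1 + 1/4*pi_s_2 + 1/20*pi_s_3 + 1/20*pi_s_4 + 1/10*pi_s_5
with normalization: pi_s_1 + pi_s_2 + pi_s_3 + pi_s_4 + pi_s_5 = 1.

Using the first 4 balance equations plus normalization, the linear system A*pi = b is:
  [-9/10, 3/20, 7/20, 2/5, 1/2] . pi = 0
  [9/20, -7/10, 1/5, 1/4, 1/20] . pi = 0
  [3/20, 1/10, -7/10, 1/4, 1/10] . pi = 0
  [1/10, 1/5, 1/10, -19/20, 1/4] . pi = 0
  [1, 1, 1, 1, 1] . pi = 1

Solving yields:
  pi_s_1 = 24254/93411
  pi_s_2 = 17249/62274
  pi_s_3 = 31405/186822
  pi_s_4 = 13388/93411
  pi_s_5 = 1577/10379

Verification (pi * P):
  24254/93411*1/10 + 17249/62274*3/20 + 31405/186822*7/20 + 13388/93411*2/5 + 1577/10379*1/2 = 24254/93411 = pi_s_1  (ok)
  24254/93411*9/20 + 17249/62274*3/10 + 31405/186822*1/5 + 13388/93411*1/4 + 1577/10379*1/20 = 17249/62274 = pi_s_2  (ok)
  24254/93411*3/20 + 17249/62274*1/10 + 31405/186822*3/10 + 13388/93411*1/4 + 1577/10379*1/10 = 31405/186822 = pi_s_3  (ok)
  24254/93411*1/10 + 17249/62274*1/5 + 31405/186822*1/10 + 13388/93411*1/20 + 1577/10379*1/4 = 13388/93411 = pi_s_4  (ok)
  24254/93411*1/5 + 17249/62274*1/4 + 31405/186822*1/20 + 13388/93411*1/20 + 1577/10379*1/10 = 1577/10379 = pi_s_5  (ok)

Answer: 24254/93411 17249/62274 31405/186822 13388/93411 1577/10379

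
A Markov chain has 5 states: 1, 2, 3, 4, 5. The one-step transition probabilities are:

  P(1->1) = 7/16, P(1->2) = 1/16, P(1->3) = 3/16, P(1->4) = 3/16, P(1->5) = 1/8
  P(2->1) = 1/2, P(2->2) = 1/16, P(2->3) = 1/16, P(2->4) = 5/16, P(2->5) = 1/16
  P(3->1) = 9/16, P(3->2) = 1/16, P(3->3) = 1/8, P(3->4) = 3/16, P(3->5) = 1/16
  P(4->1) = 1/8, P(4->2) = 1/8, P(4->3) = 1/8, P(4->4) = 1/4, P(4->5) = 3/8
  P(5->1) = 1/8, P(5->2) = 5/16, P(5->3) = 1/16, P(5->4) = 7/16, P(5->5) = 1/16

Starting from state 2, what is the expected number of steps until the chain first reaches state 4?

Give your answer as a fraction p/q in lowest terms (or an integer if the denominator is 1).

Answer: 33104/8351

Derivation:
Let h_i = expected steps to first reach 4 from state i.
Boundary: h_4 = 0.
First-step equations for the other states:
  h_1 = 1 + 7/16*h_1 + 1/16*h_2 + 3/16*h_3 + 3/16*h_4 + 1/8*h_5
  h_2 = 1 + 1/2*h_1 + 1/16*h_2 + 1/16*h_3 + 5/16*h_4 + 1/16*h_5
  h_3 = 1 + 9/16*h_1 + 1/16*h_2 + 1/8*h_3 + 3/16*h_4 + 1/16*h_5
  h_5 = 1 + 1/8*h_1 + 5/16*h_2 + 1/16*h_3 + 7/16*h_4 + 1/16*h_5

Substituting h_4 = 0 and rearranging gives the linear system (I - Q) h = 1:
  [9/16, -1/16, -3/16, -1/8] . (h_1, h_2, h_3, h_5) = 1
  [-1/2, 15/16, -1/16, -1/16] . (h_1, h_2, h_3, h_5) = 1
  [-9/16, -1/16, 7/8, -1/16] . (h_1, h_2, h_3, h_5) = 1
  [-1/8, -5/16, -1/16, 15/16] . (h_1, h_2, h_3, h_5) = 1

Solving yields:
  h_1 = 37216/8351
  h_2 = 33104/8351
  h_3 = 37792/8351
  h_5 = 27424/8351

Starting state is 2, so the expected hitting time is h_2 = 33104/8351.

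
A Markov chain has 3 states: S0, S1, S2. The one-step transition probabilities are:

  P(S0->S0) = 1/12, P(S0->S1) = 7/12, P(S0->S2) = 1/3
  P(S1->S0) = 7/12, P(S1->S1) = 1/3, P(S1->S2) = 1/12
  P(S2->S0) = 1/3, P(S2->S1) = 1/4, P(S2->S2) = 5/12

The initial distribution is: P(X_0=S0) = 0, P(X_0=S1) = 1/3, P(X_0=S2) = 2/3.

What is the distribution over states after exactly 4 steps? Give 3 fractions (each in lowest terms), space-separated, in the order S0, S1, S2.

Answer: 7027/20736 12521/31104 16085/62208

Derivation:
Propagating the distribution step by step (d_{t+1} = d_t * P):
d_0 = (S0=0, S1=1/3, S2=2/3)
  d_1[S0] = 0*1/12 + 1/3*7/12 + 2/3*1/3 = 5/12
  d_1[S1] = 0*7/12 + 1/3*1/3 + 2/3*1/4 = 5/18
  d_1[S2] = 0*1/3 + 1/3*1/12 + 2/3*5/12 = 11/36
d_1 = (S0=5/12, S1=5/18, S2=11/36)
  d_2[S0] = 5/12*1/12 + 5/18*7/12 + 11/36*1/3 = 43/144
  d_2[S1] = 5/12*7/12 + 5/18*1/3 + 11/36*1/4 = 89/216
  d_2[S2] = 5/12*1/3 + 5/18*1/12 + 11/36*5/12 = 125/432
d_2 = (S0=43/144, S1=89/216, S2=125/432)
  d_3[S0] = 43/144*1/12 + 89/216*7/12 + 125/432*1/3 = 625/1728
  d_3[S1] = 43/144*7/12 + 89/216*1/3 + 125/432*1/4 = 995/2592
  d_3[S2] = 43/144*1/3 + 89/216*1/12 + 125/432*5/12 = 1319/5184
d_3 = (S0=625/1728, S1=995/2592, S2=1319/5184)
  d_4[S0] = 625/1728*1/12 + 995/2592*7/12 + 1319/5184*1/3 = 7027/20736
  d_4[S1] = 625/1728*7/12 + 995/2592*1/3 + 1319/5184*1/4 = 12521/31104
  d_4[S2] = 625/1728*1/3 + 995/2592*1/12 + 1319/5184*5/12 = 16085/62208
d_4 = (S0=7027/20736, S1=12521/31104, S2=16085/62208)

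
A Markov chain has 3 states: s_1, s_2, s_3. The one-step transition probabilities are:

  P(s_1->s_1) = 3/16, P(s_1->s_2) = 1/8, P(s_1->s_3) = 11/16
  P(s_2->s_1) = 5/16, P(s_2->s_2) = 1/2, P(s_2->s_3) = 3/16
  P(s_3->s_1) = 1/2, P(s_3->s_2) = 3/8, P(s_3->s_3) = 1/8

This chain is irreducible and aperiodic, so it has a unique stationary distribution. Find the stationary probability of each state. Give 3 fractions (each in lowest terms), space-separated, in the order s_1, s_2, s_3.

The stationary distribution satisfies pi = pi * P, i.e.:
  pi_s_1 = 3/16*pi_s_1 + 5/16*pi_s_2 + 1/2*pi_s_3
  pi_s_2 = 1/8*pi_s_1 + 1/2*pi_s_2 + 3/8*pi_s_3
  pi_s_3 = 11/16*pi_s_1 + 3/16*pi_s_2 + 1/8*pi_s_3
with normalization: pi_s_1 + pi_s_2 + pi_s_3 = 1.

Using the first 2 balance equations plus normalization, the linear system A*pi = b is:
  [-13/16, 5/16, 1/2] . pi = 0
  [1/8, -1/2, 3/8] . pi = 0
  [1, 1, 1] . pi = 1

Solving yields:
  pi_s_1 = 1/3
  pi_s_2 = 1/3
  pi_s_3 = 1/3

Verification (pi * P):
  1/3*3/16 + 1/3*5/16 + 1/3*1/2 = 1/3 = pi_s_1  (ok)
  1/3*1/8 + 1/3*1/2 + 1/3*3/8 = 1/3 = pi_s_2  (ok)
  1/3*11/16 + 1/3*3/16 + 1/3*1/8 = 1/3 = pi_s_3  (ok)

Answer: 1/3 1/3 1/3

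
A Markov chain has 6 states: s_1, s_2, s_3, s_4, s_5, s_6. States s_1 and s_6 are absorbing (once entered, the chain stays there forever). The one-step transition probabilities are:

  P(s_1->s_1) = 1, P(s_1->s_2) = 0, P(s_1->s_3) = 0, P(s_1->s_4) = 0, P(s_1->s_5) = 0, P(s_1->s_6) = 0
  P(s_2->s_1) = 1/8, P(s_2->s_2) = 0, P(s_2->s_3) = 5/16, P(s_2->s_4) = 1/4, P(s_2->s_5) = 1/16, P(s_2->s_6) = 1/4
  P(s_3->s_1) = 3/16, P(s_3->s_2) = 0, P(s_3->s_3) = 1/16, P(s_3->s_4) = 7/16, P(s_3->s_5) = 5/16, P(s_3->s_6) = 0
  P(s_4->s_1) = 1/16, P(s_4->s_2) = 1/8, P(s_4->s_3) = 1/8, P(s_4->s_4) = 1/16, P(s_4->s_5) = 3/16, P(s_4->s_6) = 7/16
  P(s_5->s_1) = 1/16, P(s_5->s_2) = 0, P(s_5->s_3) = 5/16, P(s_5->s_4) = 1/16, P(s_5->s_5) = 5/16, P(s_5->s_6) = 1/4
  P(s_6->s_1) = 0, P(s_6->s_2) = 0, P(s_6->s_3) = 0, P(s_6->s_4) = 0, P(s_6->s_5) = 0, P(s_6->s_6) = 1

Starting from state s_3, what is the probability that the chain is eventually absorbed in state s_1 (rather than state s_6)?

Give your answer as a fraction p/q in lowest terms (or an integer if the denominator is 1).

Let a_i = P(absorbed in s_1 | start in state i).
Boundary conditions: a_s_1 = 1, a_s_6 = 0.
For each transient state i, a_i = sum_j P(i->j) * a_j:
  a_s_2 = 1/8*a_s_1 + 0*a_s_2 + 5/16*a_s_3 + 1/4*a_s_4 + 1/16*a_s_5 + 1/4*a_s_6
  a_s_3 = 3/16*a_s_1 + 0*a_s_2 + 1/16*a_s_3 + 7/16*a_s_4 + 5/16*a_s_5 + 0*a_s_6
  a_s_4 = 1/16*a_s_1 + 1/8*a_s_2 + 1/8*a_s_3 + 1/16*a_s_4 + 3/16*a_s_5 + 7/16*a_s_6
  a_s_5 = 1/16*a_s_1 + 0*a_s_2 + 5/16*a_s_3 + 1/16*a_s_4 + 5/16*a_s_5 + 1/4*a_s_6

Substituting a_s_1 = 1 and a_s_6 = 0, rearrange to (I - Q) a = r where r[i] = P(i -> s_1):
  [1, -5/16, -1/4, -1/16] . (a_s_2, a_s_3, a_s_4, a_s_5) = 1/8
  [0, 15/16, -7/16, -5/16] . (a_s_2, a_s_3, a_s_4, a_s_5) = 3/16
  [-1/8, -1/8, 15/16, -3/16] . (a_s_2, a_s_3, a_s_4, a_s_5) = 1/16
  [0, -5/16, -1/16, 11/16] . (a_s_2, a_s_3, a_s_4, a_s_5) = 1/16

Solving yields:
  a_s_2 = 1076/3317
  a_s_3 = 1332/3317
  a_s_4 = 737/3317
  a_s_5 = 974/3317

Starting state is s_3, so the absorption probability is a_s_3 = 1332/3317.

Answer: 1332/3317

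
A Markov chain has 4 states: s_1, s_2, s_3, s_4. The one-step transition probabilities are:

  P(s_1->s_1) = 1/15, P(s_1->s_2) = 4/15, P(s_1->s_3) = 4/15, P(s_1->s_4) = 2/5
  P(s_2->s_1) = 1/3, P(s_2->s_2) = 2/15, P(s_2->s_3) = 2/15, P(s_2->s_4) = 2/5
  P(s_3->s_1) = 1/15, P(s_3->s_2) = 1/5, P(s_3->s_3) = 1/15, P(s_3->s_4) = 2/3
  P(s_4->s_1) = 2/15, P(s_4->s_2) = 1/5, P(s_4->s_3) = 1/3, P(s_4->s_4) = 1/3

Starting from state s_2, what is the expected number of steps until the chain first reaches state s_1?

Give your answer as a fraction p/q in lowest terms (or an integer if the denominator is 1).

Answer: 305/59

Derivation:
Let h_i = expected steps to first reach s_1 from state i.
Boundary: h_s_1 = 0.
First-step equations for the other states:
  h_s_2 = 1 + 1/3*h_s_1 + 2/15*h_s_2 + 2/15*h_s_3 + 2/5*h_s_4
  h_s_3 = 1 + 1/15*h_s_1 + 1/5*h_s_2 + 1/15*h_s_3 + 2/3*h_s_4
  h_s_4 = 1 + 2/15*h_s_1 + 1/5*h_s_2 + 1/3*h_s_3 + 1/3*h_s_4

Substituting h_s_1 = 0 and rearranging gives the linear system (I - Q) h = 1:
  [13/15, -2/15, -2/5] . (h_s_2, h_s_3, h_s_4) = 1
  [-1/5, 14/15, -2/3] . (h_s_2, h_s_3, h_s_4) = 1
  [-1/5, -1/3, 2/3] . (h_s_2, h_s_3, h_s_4) = 1

Solving yields:
  h_s_2 = 305/59
  h_s_3 = 400/59
  h_s_4 = 380/59

Starting state is s_2, so the expected hitting time is h_s_2 = 305/59.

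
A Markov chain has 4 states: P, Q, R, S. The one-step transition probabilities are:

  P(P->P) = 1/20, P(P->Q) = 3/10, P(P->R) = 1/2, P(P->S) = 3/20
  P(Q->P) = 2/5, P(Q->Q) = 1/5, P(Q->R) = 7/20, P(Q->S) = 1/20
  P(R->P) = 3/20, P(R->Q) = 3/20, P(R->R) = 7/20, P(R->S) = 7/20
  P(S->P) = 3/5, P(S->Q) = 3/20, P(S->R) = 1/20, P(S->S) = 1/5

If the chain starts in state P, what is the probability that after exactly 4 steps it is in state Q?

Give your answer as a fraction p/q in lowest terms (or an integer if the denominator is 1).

Answer: 2001/10000

Derivation:
Computing P^4 by repeated multiplication:
P^1 =
  P: [1/20, 3/10, 1/2, 3/20]
  Q: [2/5, 1/5, 7/20, 1/20]
  R: [3/20, 3/20, 7/20, 7/20]
  S: [3/5, 3/20, 1/20, 1/5]
P^2 =
  P: [23/80, 69/400, 5/16, 91/400]
  Q: [73/400, 11/50, 79/200, 81/400]
  R: [33/100, 9/50, 107/400, 89/400]
  S: [87/400, 99/400, 19/50, 31/200]
P^3 =
  P: [1067/4000, 807/4000, 2599/8000, 1653/8000]
  Q: [2223/8000, 1507/8000, 2533/8000, 1737/8000]
  R: [2097/8000, 417/2000, 1331/4000, 1573/8000]
  S: [2079/8000, 39/200, 2689/8000, 209/1000]
P^4 =
  P: [42679/160000, 2001/10000, 13121/40000, 32821/160000]
  Q: [21361/80000, 2011/10000, 52247/160000, 6571/32000]
  R: [42303/160000, 31959/160000, 52853/160000, 6577/32000]
  S: [4269/16000, 31797/160000, 10441/32000, 8327/40000]

(P^4)[P -> Q] = 2001/10000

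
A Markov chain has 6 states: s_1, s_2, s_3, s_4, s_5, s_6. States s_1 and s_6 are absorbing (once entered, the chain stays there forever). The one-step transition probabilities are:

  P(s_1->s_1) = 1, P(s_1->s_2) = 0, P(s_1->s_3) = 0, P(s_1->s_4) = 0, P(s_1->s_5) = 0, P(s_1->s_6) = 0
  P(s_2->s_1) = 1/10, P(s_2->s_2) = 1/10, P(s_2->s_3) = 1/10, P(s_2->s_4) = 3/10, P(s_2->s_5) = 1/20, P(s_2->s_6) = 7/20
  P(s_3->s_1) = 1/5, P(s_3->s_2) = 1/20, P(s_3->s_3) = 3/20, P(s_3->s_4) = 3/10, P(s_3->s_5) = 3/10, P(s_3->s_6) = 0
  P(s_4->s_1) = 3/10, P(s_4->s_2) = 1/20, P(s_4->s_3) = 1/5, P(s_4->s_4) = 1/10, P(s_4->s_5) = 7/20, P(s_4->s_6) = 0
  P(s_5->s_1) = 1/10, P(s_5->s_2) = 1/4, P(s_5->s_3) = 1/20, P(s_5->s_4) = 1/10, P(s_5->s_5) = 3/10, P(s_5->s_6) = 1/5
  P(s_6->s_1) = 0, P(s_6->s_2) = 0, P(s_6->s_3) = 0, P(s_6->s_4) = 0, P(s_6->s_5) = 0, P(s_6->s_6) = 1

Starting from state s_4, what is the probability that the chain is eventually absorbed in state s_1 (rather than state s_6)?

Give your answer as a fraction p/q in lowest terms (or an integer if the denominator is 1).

Answer: 18035/26756

Derivation:
Let a_i = P(absorbed in s_1 | start in state i).
Boundary conditions: a_s_1 = 1, a_s_6 = 0.
For each transient state i, a_i = sum_j P(i->j) * a_j:
  a_s_2 = 1/10*a_s_1 + 1/10*a_s_2 + 1/10*a_s_3 + 3/10*a_s_4 + 1/20*a_s_5 + 7/20*a_s_6
  a_s_3 = 1/5*a_s_1 + 1/20*a_s_2 + 3/20*a_s_3 + 3/10*a_s_4 + 3/10*a_s_5 + 0*a_s_6
  a_s_4 = 3/10*a_s_1 + 1/20*a_s_2 + 1/5*a_s_3 + 1/10*a_s_4 + 7/20*a_s_5 + 0*a_s_6
  a_s_5 = 1/10*a_s_1 + 1/4*a_s_2 + 1/20*a_s_3 + 1/10*a_s_4 + 3/10*a_s_5 + 1/5*a_s_6

Substituting a_s_1 = 1 and a_s_6 = 0, rearrange to (I - Q) a = r where r[i] = P(i -> s_1):
  [9/10, -1/10, -3/10, -1/20] . (a_s_2, a_s_3, a_s_4, a_s_5) = 1/10
  [-1/20, 17/20, -3/10, -3/10] . (a_s_2, a_s_3, a_s_4, a_s_5) = 1/5
  [-1/20, -1/5, 9/10, -7/20] . (a_s_2, a_s_3, a_s_4, a_s_5) = 3/10
  [-1/4, -1/20, -1/10, 7/10] . (a_s_2, a_s_3, a_s_4, a_s_5) = 1/10

Solving yields:
  a_s_2 = 2896/6689
  a_s_3 = 8751/13378
  a_s_4 = 18035/26756
  a_s_5 = 5893/13378

Starting state is s_4, so the absorption probability is a_s_4 = 18035/26756.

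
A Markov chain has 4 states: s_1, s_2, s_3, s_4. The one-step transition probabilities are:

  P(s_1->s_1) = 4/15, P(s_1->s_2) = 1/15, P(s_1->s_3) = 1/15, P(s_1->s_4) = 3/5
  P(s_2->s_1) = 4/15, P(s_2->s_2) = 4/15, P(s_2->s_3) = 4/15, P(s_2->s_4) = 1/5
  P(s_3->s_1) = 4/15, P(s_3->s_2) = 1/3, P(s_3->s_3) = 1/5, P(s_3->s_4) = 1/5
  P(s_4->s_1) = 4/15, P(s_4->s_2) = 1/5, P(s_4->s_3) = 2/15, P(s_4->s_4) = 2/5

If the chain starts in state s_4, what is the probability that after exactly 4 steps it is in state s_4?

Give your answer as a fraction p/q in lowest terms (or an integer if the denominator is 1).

Computing P^4 by repeated multiplication:
P^1 =
  s_1: [4/15, 1/15, 1/15, 3/5]
  s_2: [4/15, 4/15, 4/15, 1/5]
  s_3: [4/15, 1/3, 1/5, 1/5]
  s_4: [4/15, 1/5, 2/15, 2/5]
P^2 =
  s_1: [4/15, 8/45, 29/225, 32/75]
  s_2: [4/15, 49/225, 38/225, 26/75]
  s_3: [4/15, 16/75, 13/75, 26/75]
  s_4: [4/15, 44/225, 34/225, 29/75]
P^3 =
  s_1: [4/15, 653/3375, 499/3375, 49/125]
  s_2: [4/15, 136/675, 526/3375, 47/125]
  s_3: [4/15, 227/1125, 7/45, 47/125]
  s_4: [4/15, 667/3375, 512/3375, 48/125]
P^4 =
  s_1: [4/15, 9976/50625, 1531/10125, 722/1875]
  s_2: [4/15, 10057/50625, 7736/50625, 716/1875]
  s_3: [4/15, 3352/16875, 2579/16875, 716/1875]
  s_4: [4/15, 10016/50625, 7696/50625, 719/1875]

(P^4)[s_4 -> s_4] = 719/1875

Answer: 719/1875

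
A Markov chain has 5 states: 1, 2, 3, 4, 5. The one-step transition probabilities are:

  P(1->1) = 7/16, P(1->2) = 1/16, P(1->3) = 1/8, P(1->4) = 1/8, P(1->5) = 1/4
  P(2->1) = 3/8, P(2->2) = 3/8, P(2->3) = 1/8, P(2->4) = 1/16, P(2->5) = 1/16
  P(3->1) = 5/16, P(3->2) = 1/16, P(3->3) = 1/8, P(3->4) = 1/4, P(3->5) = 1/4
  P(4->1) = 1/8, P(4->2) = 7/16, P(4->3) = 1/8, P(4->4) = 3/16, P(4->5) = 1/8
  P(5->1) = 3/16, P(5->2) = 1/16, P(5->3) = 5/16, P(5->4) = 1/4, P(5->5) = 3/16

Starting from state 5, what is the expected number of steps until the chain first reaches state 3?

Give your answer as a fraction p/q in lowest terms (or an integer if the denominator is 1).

Answer: 39584/7657

Derivation:
Let h_i = expected steps to first reach 3 from state i.
Boundary: h_3 = 0.
First-step equations for the other states:
  h_1 = 1 + 7/16*h_1 + 1/16*h_2 + 1/8*h_3 + 1/8*h_4 + 1/4*h_5
  h_2 = 1 + 3/8*h_1 + 3/8*h_2 + 1/8*h_3 + 1/16*h_4 + 1/16*h_5
  h_4 = 1 + 1/8*h_1 + 7/16*h_2 + 1/8*h_3 + 3/16*h_4 + 1/8*h_5
  h_5 = 1 + 3/16*h_1 + 1/16*h_2 + 5/16*h_3 + 1/4*h_4 + 3/16*h_5

Substituting h_3 = 0 and rearranging gives the linear system (I - Q) h = 1:
  [9/16, -1/16, -1/8, -1/4] . (h_1, h_2, h_4, h_5) = 1
  [-3/8, 5/8, -1/16, -1/16] . (h_1, h_2, h_4, h_5) = 1
  [-1/8, -7/16, 13/16, -1/8] . (h_1, h_2, h_4, h_5) = 1
  [-3/16, -1/16, -1/4, 13/16] . (h_1, h_2, h_4, h_5) = 1

Solving yields:
  h_1 = 47792/7657
  h_2 = 2624/403
  h_4 = 3824/589
  h_5 = 39584/7657

Starting state is 5, so the expected hitting time is h_5 = 39584/7657.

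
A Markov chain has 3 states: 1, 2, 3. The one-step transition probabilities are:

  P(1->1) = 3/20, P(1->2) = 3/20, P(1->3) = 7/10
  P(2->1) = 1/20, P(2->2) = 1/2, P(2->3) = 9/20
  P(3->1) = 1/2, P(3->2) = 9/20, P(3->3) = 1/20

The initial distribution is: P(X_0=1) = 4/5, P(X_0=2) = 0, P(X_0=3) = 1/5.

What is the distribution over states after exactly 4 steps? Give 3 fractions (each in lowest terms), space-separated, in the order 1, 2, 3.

Answer: 208277/800000 325047/800000 66669/200000

Derivation:
Propagating the distribution step by step (d_{t+1} = d_t * P):
d_0 = (1=4/5, 2=0, 3=1/5)
  d_1[1] = 4/5*3/20 + 0*1/20 + 1/5*1/2 = 11/50
  d_1[2] = 4/5*3/20 + 0*1/2 + 1/5*9/20 = 21/100
  d_1[3] = 4/5*7/10 + 0*9/20 + 1/5*1/20 = 57/100
d_1 = (1=11/50, 2=21/100, 3=57/100)
  d_2[1] = 11/50*3/20 + 21/100*1/20 + 57/100*1/2 = 657/2000
  d_2[2] = 11/50*3/20 + 21/100*1/2 + 57/100*9/20 = 789/2000
  d_2[3] = 11/50*7/10 + 21/100*9/20 + 57/100*1/20 = 277/1000
d_2 = (1=657/2000, 2=789/2000, 3=277/1000)
  d_3[1] = 657/2000*3/20 + 789/2000*1/20 + 277/1000*1/2 = 83/400
  d_3[2] = 657/2000*3/20 + 789/2000*1/2 + 277/1000*9/20 = 14847/40000
  d_3[3] = 657/2000*7/10 + 789/2000*9/20 + 277/1000*1/20 = 16853/40000
d_3 = (1=83/400, 2=14847/40000, 3=16853/40000)
  d_4[1] = 83/400*3/20 + 14847/40000*1/20 + 16853/40000*1/2 = 208277/800000
  d_4[2] = 83/400*3/20 + 14847/40000*1/2 + 16853/40000*9/20 = 325047/800000
  d_4[3] = 83/400*7/10 + 14847/40000*9/20 + 16853/40000*1/20 = 66669/200000
d_4 = (1=208277/800000, 2=325047/800000, 3=66669/200000)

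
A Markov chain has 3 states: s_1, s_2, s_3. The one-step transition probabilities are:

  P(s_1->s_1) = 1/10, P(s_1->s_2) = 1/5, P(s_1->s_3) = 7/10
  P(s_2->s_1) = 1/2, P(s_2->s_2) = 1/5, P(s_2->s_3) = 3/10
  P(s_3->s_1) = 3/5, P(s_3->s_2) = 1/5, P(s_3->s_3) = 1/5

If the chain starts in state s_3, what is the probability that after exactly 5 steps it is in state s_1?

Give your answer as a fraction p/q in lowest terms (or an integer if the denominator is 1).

Computing P^5 by repeated multiplication:
P^1 =
  s_1: [1/10, 1/5, 7/10]
  s_2: [1/2, 1/5, 3/10]
  s_3: [3/5, 1/5, 1/5]
P^2 =
  s_1: [53/100, 1/5, 27/100]
  s_2: [33/100, 1/5, 47/100]
  s_3: [7/25, 1/5, 13/25]
P^3 =
  s_1: [63/200, 1/5, 97/200]
  s_2: [83/200, 1/5, 77/200]
  s_3: [11/25, 1/5, 9/25]
P^4 =
  s_1: [169/400, 1/5, 151/400]
  s_2: [149/400, 1/5, 171/400]
  s_3: [9/25, 1/5, 11/25]
P^5 =
  s_1: [59/160, 1/5, 69/160]
  s_2: [63/160, 1/5, 13/32]
  s_3: [2/5, 1/5, 2/5]

(P^5)[s_3 -> s_1] = 2/5

Answer: 2/5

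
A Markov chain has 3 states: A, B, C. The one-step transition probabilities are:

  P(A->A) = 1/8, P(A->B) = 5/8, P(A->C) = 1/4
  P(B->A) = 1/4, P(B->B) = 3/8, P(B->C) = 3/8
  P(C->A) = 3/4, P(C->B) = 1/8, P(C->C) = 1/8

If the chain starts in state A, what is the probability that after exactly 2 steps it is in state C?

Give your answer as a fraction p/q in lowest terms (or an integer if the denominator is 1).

Answer: 19/64

Derivation:
Computing P^2 by repeated multiplication:
P^1 =
  A: [1/8, 5/8, 1/4]
  B: [1/4, 3/8, 3/8]
  C: [3/4, 1/8, 1/8]
P^2 =
  A: [23/64, 11/32, 19/64]
  B: [13/32, 11/32, 1/4]
  C: [7/32, 17/32, 1/4]

(P^2)[A -> C] = 19/64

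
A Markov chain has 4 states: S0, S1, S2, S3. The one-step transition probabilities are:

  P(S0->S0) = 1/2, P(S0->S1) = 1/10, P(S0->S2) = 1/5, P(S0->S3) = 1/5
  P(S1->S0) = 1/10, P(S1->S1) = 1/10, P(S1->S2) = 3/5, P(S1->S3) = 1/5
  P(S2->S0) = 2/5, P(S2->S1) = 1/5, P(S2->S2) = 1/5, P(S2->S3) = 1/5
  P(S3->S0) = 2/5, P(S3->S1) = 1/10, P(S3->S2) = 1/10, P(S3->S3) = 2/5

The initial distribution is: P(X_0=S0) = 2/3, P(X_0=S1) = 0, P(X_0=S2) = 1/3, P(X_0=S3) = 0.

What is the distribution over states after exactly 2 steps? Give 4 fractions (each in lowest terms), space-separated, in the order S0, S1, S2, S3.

Answer: 61/150 3/25 7/30 6/25

Derivation:
Propagating the distribution step by step (d_{t+1} = d_t * P):
d_0 = (S0=2/3, S1=0, S2=1/3, S3=0)
  d_1[S0] = 2/3*1/2 + 0*1/10 + 1/3*2/5 + 0*2/5 = 7/15
  d_1[S1] = 2/3*1/10 + 0*1/10 + 1/3*1/5 + 0*1/10 = 2/15
  d_1[S2] = 2/3*1/5 + 0*3/5 + 1/3*1/5 + 0*1/10 = 1/5
  d_1[S3] = 2/3*1/5 + 0*1/5 + 1/3*1/5 + 0*2/5 = 1/5
d_1 = (S0=7/15, S1=2/15, S2=1/5, S3=1/5)
  d_2[S0] = 7/15*1/2 + 2/15*1/10 + 1/5*2/5 + 1/5*2/5 = 61/150
  d_2[S1] = 7/15*1/10 + 2/15*1/10 + 1/5*1/5 + 1/5*1/10 = 3/25
  d_2[S2] = 7/15*1/5 + 2/15*3/5 + 1/5*1/5 + 1/5*1/10 = 7/30
  d_2[S3] = 7/15*1/5 + 2/15*1/5 + 1/5*1/5 + 1/5*2/5 = 6/25
d_2 = (S0=61/150, S1=3/25, S2=7/30, S3=6/25)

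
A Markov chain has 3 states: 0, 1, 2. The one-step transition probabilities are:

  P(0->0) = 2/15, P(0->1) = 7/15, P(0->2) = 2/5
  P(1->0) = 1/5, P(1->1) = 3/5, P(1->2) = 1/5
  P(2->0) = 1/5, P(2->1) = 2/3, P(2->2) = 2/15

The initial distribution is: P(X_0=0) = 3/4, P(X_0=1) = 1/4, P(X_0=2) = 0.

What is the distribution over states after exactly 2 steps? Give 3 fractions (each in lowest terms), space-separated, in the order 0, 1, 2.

Propagating the distribution step by step (d_{t+1} = d_t * P):
d_0 = (0=3/4, 1=1/4, 2=0)
  d_1[0] = 3/4*2/15 + 1/4*1/5 + 0*1/5 = 3/20
  d_1[1] = 3/4*7/15 + 1/4*3/5 + 0*2/3 = 1/2
  d_1[2] = 3/4*2/5 + 1/4*1/5 + 0*2/15 = 7/20
d_1 = (0=3/20, 1=1/2, 2=7/20)
  d_2[0] = 3/20*2/15 + 1/2*1/5 + 7/20*1/5 = 19/100
  d_2[1] = 3/20*7/15 + 1/2*3/5 + 7/20*2/3 = 181/300
  d_2[2] = 3/20*2/5 + 1/2*1/5 + 7/20*2/15 = 31/150
d_2 = (0=19/100, 1=181/300, 2=31/150)

Answer: 19/100 181/300 31/150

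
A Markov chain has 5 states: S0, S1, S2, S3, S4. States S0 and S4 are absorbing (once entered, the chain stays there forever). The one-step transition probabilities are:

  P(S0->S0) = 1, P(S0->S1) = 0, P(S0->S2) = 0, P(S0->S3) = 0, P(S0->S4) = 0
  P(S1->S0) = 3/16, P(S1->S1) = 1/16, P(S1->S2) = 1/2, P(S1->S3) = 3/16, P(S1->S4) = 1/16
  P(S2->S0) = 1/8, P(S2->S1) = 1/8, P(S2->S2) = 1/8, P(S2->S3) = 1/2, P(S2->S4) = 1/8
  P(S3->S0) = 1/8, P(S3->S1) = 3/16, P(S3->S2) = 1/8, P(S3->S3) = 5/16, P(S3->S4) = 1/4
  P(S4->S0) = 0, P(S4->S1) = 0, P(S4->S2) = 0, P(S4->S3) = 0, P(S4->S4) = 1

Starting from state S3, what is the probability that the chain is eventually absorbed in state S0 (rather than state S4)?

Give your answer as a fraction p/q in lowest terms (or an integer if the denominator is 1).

Let a_i = P(absorbed in S0 | start in state i).
Boundary conditions: a_S0 = 1, a_S4 = 0.
For each transient state i, a_i = sum_j P(i->j) * a_j:
  a_S1 = 3/16*a_S0 + 1/16*a_S1 + 1/2*a_S2 + 3/16*a_S3 + 1/16*a_S4
  a_S2 = 1/8*a_S0 + 1/8*a_S1 + 1/8*a_S2 + 1/2*a_S3 + 1/8*a_S4
  a_S3 = 1/8*a_S0 + 3/16*a_S1 + 1/8*a_S2 + 5/16*a_S3 + 1/4*a_S4

Substituting a_S0 = 1 and a_S4 = 0, rearrange to (I - Q) a = r where r[i] = P(i -> S0):
  [15/16, -1/2, -3/16] . (a_S1, a_S2, a_S3) = 3/16
  [-1/8, 7/8, -1/2] . (a_S1, a_S2, a_S3) = 1/8
  [-3/16, -1/8, 11/16] . (a_S1, a_S2, a_S3) = 1/8

Solving yields:
  a_S1 = 407/782
  a_S2 = 351/782
  a_S3 = 317/782

Starting state is S3, so the absorption probability is a_S3 = 317/782.

Answer: 317/782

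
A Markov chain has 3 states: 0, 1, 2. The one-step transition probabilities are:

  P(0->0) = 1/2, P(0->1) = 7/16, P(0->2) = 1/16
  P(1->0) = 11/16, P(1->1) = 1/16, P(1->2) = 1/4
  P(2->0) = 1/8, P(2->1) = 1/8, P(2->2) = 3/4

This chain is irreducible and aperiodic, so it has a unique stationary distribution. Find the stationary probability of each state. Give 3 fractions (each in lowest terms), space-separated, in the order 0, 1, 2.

Answer: 52/125 6/25 43/125

Derivation:
The stationary distribution satisfies pi = pi * P, i.e.:
  pi_0 = 1/2*pi_0 + 11/16*pi_1 + 1/8*pi_2
  pi_1 = 7/16*pi_0 + 1/16*pi_1 + 1/8*pi_2
  pi_2 = 1/16*pi_0 + 1/4*pi_1 + 3/4*pi_2
with normalization: pi_0 + pi_1 + pi_2 = 1.

Using the first 2 balance equations plus normalization, the linear system A*pi = b is:
  [-1/2, 11/16, 1/8] . pi = 0
  [7/16, -15/16, 1/8] . pi = 0
  [1, 1, 1] . pi = 1

Solving yields:
  pi_0 = 52/125
  pi_1 = 6/25
  pi_2 = 43/125

Verification (pi * P):
  52/125*1/2 + 6/25*11/16 + 43/125*1/8 = 52/125 = pi_0  (ok)
  52/125*7/16 + 6/25*1/16 + 43/125*1/8 = 6/25 = pi_1  (ok)
  52/125*1/16 + 6/25*1/4 + 43/125*3/4 = 43/125 = pi_2  (ok)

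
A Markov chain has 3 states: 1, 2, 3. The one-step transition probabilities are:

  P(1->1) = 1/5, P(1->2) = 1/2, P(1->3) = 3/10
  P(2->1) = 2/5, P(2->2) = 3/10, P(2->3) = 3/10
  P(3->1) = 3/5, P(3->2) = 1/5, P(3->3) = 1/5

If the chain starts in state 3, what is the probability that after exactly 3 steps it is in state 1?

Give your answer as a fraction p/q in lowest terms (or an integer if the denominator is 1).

Computing P^3 by repeated multiplication:
P^1 =
  1: [1/5, 1/2, 3/10]
  2: [2/5, 3/10, 3/10]
  3: [3/5, 1/5, 1/5]
P^2 =
  1: [21/50, 31/100, 27/100]
  2: [19/50, 7/20, 27/100]
  3: [8/25, 2/5, 7/25]
P^3 =
  1: [37/100, 357/1000, 273/1000]
  2: [189/500, 349/1000, 273/1000]
  3: [49/125, 42/125, 34/125]

(P^3)[3 -> 1] = 49/125

Answer: 49/125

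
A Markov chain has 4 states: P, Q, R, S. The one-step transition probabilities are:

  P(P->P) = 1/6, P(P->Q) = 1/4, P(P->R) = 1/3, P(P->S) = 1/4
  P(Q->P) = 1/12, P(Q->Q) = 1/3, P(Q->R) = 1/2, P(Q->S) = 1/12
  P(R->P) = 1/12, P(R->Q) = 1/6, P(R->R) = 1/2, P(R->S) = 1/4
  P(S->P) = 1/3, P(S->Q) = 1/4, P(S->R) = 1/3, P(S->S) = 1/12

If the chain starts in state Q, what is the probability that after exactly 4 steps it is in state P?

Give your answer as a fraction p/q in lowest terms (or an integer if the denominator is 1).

Computing P^4 by repeated multiplication:
P^1 =
  P: [1/6, 1/4, 1/3, 1/4]
  Q: [1/12, 1/3, 1/2, 1/12]
  R: [1/12, 1/6, 1/2, 1/4]
  S: [1/3, 1/4, 1/3, 1/12]
P^2 =
  P: [23/144, 35/144, 31/72, 1/6]
  Q: [1/9, 17/72, 17/36, 13/72]
  R: [11/72, 2/9, 4/9, 13/72]
  S: [19/144, 35/144, 31/72, 7/36]
P^3 =
  P: [239/1728, 15/64, 385/864, 157/864]
  Q: [119/864, 199/864, 65/144, 13/72]
  R: [61/432, 25/108, 4/9, 79/432]
  S: [247/1728, 15/64, 385/864, 17/96]
P^4 =
  P: [2909/20736, 4819/20736, 4631/10368, 1873/10368]
  Q: [1451/10368, 2401/10368, 2317/5184, 941/5184]
  R: [365/2592, 301/1296, 289/648, 469/2592]
  S: [2893/20736, 4819/20736, 4631/10368, 209/1152]

(P^4)[Q -> P] = 1451/10368

Answer: 1451/10368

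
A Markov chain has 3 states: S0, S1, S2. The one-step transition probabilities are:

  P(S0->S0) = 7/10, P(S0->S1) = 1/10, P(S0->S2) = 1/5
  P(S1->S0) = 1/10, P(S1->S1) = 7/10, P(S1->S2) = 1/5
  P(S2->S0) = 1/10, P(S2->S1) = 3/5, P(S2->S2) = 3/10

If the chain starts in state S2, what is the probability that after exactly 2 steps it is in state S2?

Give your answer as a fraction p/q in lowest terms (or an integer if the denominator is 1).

Computing P^2 by repeated multiplication:
P^1 =
  S0: [7/10, 1/10, 1/5]
  S1: [1/10, 7/10, 1/5]
  S2: [1/10, 3/5, 3/10]
P^2 =
  S0: [13/25, 13/50, 11/50]
  S1: [4/25, 31/50, 11/50]
  S2: [4/25, 61/100, 23/100]

(P^2)[S2 -> S2] = 23/100

Answer: 23/100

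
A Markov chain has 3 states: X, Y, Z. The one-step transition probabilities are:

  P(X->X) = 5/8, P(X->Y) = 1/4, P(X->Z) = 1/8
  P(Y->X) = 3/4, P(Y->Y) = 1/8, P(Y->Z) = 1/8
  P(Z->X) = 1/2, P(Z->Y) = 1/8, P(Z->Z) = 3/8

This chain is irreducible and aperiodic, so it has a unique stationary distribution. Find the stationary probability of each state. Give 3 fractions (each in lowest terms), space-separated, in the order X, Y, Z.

Answer: 17/27 11/54 1/6

Derivation:
The stationary distribution satisfies pi = pi * P, i.e.:
  pi_X = 5/8*pi_X + 3/4*pi_Y + 1/2*pi_Z
  pi_Y = 1/4*pi_X + 1/8*pi_Y + 1/8*pi_Z
  pi_Z = 1/8*pi_X + 1/8*pi_Y + 3/8*pi_Z
with normalization: pi_X + pi_Y + pi_Z = 1.

Using the first 2 balance equations plus normalization, the linear system A*pi = b is:
  [-3/8, 3/4, 1/2] . pi = 0
  [1/4, -7/8, 1/8] . pi = 0
  [1, 1, 1] . pi = 1

Solving yields:
  pi_X = 17/27
  pi_Y = 11/54
  pi_Z = 1/6

Verification (pi * P):
  17/27*5/8 + 11/54*3/4 + 1/6*1/2 = 17/27 = pi_X  (ok)
  17/27*1/4 + 11/54*1/8 + 1/6*1/8 = 11/54 = pi_Y  (ok)
  17/27*1/8 + 11/54*1/8 + 1/6*3/8 = 1/6 = pi_Z  (ok)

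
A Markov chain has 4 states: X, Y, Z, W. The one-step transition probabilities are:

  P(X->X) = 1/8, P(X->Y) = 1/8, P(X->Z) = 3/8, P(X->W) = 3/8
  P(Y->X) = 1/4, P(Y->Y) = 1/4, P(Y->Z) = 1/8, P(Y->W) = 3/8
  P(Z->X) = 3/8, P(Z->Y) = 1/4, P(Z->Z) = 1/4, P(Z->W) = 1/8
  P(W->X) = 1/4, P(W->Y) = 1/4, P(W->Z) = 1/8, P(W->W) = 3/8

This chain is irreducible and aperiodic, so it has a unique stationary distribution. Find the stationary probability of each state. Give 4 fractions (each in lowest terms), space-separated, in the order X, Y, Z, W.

The stationary distribution satisfies pi = pi * P, i.e.:
  pi_X = 1/8*pi_X + 1/4*pi_Y + 3/8*pi_Z + 1/4*pi_W
  pi_Y = 1/8*pi_X + 1/4*pi_Y + 1/4*pi_Z + 1/4*pi_W
  pi_Z = 3/8*pi_X + 1/8*pi_Y + 1/4*pi_Z + 1/8*pi_W
  pi_W = 3/8*pi_X + 3/8*pi_Y + 1/8*pi_Z + 3/8*pi_W
with normalization: pi_X + pi_Y + pi_Z + pi_W = 1.

Using the first 3 balance equations plus normalization, the linear system A*pi = b is:
  [-7/8, 1/4, 3/8, 1/4] . pi = 0
  [1/8, -3/4, 1/4, 1/4] . pi = 0
  [3/8, 1/8, -3/4, 1/8] . pi = 0
  [1, 1, 1, 1] . pi = 1

Solving yields:
  pi_X = 15/61
  pi_Y = 107/488
  pi_Z = 13/61
  pi_W = 157/488

Verification (pi * P):
  15/61*1/8 + 107/488*1/4 + 13/61*3/8 + 157/488*1/4 = 15/61 = pi_X  (ok)
  15/61*1/8 + 107/488*1/4 + 13/61*1/4 + 157/488*1/4 = 107/488 = pi_Y  (ok)
  15/61*3/8 + 107/488*1/8 + 13/61*1/4 + 157/488*1/8 = 13/61 = pi_Z  (ok)
  15/61*3/8 + 107/488*3/8 + 13/61*1/8 + 157/488*3/8 = 157/488 = pi_W  (ok)

Answer: 15/61 107/488 13/61 157/488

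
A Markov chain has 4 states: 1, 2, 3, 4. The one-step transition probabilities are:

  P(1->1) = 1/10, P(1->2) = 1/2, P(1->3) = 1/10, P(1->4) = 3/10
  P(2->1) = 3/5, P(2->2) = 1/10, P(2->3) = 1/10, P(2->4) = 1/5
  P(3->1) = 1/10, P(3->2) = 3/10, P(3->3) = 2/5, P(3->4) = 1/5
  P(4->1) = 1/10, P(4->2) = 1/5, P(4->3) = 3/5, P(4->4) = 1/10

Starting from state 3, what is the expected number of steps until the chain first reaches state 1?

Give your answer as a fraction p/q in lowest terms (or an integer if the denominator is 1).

Let h_i = expected steps to first reach 1 from state i.
Boundary: h_1 = 0.
First-step equations for the other states:
  h_2 = 1 + 3/5*h_1 + 1/10*h_2 + 1/10*h_3 + 1/5*h_4
  h_3 = 1 + 1/10*h_1 + 3/10*h_2 + 2/5*h_3 + 1/5*h_4
  h_4 = 1 + 1/10*h_1 + 1/5*h_2 + 3/5*h_3 + 1/10*h_4

Substituting h_1 = 0 and rearranging gives the linear system (I - Q) h = 1:
  [9/10, -1/10, -1/5] . (h_2, h_3, h_4) = 1
  [-3/10, 3/5, -1/5] . (h_2, h_3, h_4) = 1
  [-1/5, -3/5, 9/10] . (h_2, h_3, h_4) = 1

Solving yields:
  h_2 = 110/41
  h_3 = 1320/287
  h_4 = 1370/287

Starting state is 3, so the expected hitting time is h_3 = 1320/287.

Answer: 1320/287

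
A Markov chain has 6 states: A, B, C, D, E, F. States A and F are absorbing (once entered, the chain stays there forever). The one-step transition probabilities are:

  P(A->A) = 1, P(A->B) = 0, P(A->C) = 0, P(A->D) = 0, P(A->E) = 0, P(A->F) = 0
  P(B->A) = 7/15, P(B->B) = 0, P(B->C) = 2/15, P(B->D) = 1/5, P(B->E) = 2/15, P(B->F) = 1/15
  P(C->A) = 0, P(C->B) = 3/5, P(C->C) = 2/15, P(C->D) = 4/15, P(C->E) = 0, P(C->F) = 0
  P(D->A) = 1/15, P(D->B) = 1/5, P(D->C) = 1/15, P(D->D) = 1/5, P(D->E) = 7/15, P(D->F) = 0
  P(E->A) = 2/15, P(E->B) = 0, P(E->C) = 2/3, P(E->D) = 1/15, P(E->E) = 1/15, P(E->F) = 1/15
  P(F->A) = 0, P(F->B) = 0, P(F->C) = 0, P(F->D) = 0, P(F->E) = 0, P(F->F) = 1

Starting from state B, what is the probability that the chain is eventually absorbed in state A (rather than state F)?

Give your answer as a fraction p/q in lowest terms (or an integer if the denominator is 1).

Let a_i = P(absorbed in A | start in state i).
Boundary conditions: a_A = 1, a_F = 0.
For each transient state i, a_i = sum_j P(i->j) * a_j:
  a_B = 7/15*a_A + 0*a_B + 2/15*a_C + 1/5*a_D + 2/15*a_E + 1/15*a_F
  a_C = 0*a_A + 3/5*a_B + 2/15*a_C + 4/15*a_D + 0*a_E + 0*a_F
  a_D = 1/15*a_A + 1/5*a_B + 1/15*a_C + 1/5*a_D + 7/15*a_E + 0*a_F
  a_E = 2/15*a_A + 0*a_B + 2/3*a_C + 1/15*a_D + 1/15*a_E + 1/15*a_F

Substituting a_A = 1 and a_F = 0, rearrange to (I - Q) a = r where r[i] = P(i -> A):
  [1, -2/15, -1/5, -2/15] . (a_B, a_C, a_D, a_E) = 7/15
  [-3/5, 13/15, -4/15, 0] . (a_B, a_C, a_D, a_E) = 0
  [-1/5, -1/15, 4/5, -7/15] . (a_B, a_C, a_D, a_E) = 1/15
  [0, -2/3, -1/15, 14/15] . (a_B, a_C, a_D, a_E) = 2/15

Solving yields:
  a_B = 14329/16719
  a_C = 4751/5573
  a_D = 4694/5573
  a_E = 4525/5573

Starting state is B, so the absorption probability is a_B = 14329/16719.

Answer: 14329/16719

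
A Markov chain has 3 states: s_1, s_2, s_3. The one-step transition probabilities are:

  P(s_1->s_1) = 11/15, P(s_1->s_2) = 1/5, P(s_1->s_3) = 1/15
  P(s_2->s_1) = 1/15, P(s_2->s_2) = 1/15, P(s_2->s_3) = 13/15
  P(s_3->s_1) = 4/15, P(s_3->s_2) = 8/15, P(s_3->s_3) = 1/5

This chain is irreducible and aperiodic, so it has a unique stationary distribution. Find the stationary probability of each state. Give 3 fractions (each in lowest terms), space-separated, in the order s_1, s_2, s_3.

Answer: 64/161 44/161 53/161

Derivation:
The stationary distribution satisfies pi = pi * P, i.e.:
  pi_s_1 = 11/15*pi_s_1 + 1/15*pi_s_2 + 4/15*pi_s_3
  pi_s_2 = 1/5*pi_s_1 + 1/15*pi_s_2 + 8/15*pi_s_3
  pi_s_3 = 1/15*pi_s_1 + 13/15*pi_s_2 + 1/5*pi_s_3
with normalization: pi_s_1 + pi_s_2 + pi_s_3 = 1.

Using the first 2 balance equations plus normalization, the linear system A*pi = b is:
  [-4/15, 1/15, 4/15] . pi = 0
  [1/5, -14/15, 8/15] . pi = 0
  [1, 1, 1] . pi = 1

Solving yields:
  pi_s_1 = 64/161
  pi_s_2 = 44/161
  pi_s_3 = 53/161

Verification (pi * P):
  64/161*11/15 + 44/161*1/15 + 53/161*4/15 = 64/161 = pi_s_1  (ok)
  64/161*1/5 + 44/161*1/15 + 53/161*8/15 = 44/161 = pi_s_2  (ok)
  64/161*1/15 + 44/161*13/15 + 53/161*1/5 = 53/161 = pi_s_3  (ok)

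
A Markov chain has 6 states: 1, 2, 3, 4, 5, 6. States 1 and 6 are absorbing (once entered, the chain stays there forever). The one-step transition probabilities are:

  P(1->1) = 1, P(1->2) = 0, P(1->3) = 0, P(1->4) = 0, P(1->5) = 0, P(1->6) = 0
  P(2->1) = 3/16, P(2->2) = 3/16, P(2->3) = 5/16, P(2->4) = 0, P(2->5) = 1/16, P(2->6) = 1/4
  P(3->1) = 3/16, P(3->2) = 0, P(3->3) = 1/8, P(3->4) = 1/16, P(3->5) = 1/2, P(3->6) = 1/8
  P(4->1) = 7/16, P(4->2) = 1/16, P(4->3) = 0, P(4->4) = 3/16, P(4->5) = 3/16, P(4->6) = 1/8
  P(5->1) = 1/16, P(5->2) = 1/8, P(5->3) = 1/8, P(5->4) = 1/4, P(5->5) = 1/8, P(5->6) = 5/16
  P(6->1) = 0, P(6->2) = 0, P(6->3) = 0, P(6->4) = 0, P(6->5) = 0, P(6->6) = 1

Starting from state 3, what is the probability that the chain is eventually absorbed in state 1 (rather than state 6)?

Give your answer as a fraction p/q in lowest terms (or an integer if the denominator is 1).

Let a_i = P(absorbed in 1 | start in state i).
Boundary conditions: a_1 = 1, a_6 = 0.
For each transient state i, a_i = sum_j P(i->j) * a_j:
  a_2 = 3/16*a_1 + 3/16*a_2 + 5/16*a_3 + 0*a_4 + 1/16*a_5 + 1/4*a_6
  a_3 = 3/16*a_1 + 0*a_2 + 1/8*a_3 + 1/16*a_4 + 1/2*a_5 + 1/8*a_6
  a_4 = 7/16*a_1 + 1/16*a_2 + 0*a_3 + 3/16*a_4 + 3/16*a_5 + 1/8*a_6
  a_5 = 1/16*a_1 + 1/8*a_2 + 1/8*a_3 + 1/4*a_4 + 1/8*a_5 + 5/16*a_6

Substituting a_1 = 1 and a_6 = 0, rearrange to (I - Q) a = r where r[i] = P(i -> 1):
  [13/16, -5/16, 0, -1/16] . (a_2, a_3, a_4, a_5) = 3/16
  [0, 7/8, -1/16, -1/2] . (a_2, a_3, a_4, a_5) = 3/16
  [-1/16, 0, 13/16, -3/16] . (a_2, a_3, a_4, a_5) = 7/16
  [-1/8, -1/8, -1/4, 7/8] . (a_2, a_3, a_4, a_5) = 1/16

Solving yields:
  a_2 = 3953/8812
  a_3 = 3221/6609
  a_4 = 1463/2203
  a_5 = 10439/26436

Starting state is 3, so the absorption probability is a_3 = 3221/6609.

Answer: 3221/6609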